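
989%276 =161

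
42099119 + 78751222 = 120850341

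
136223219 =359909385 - 223686166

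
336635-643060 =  - 306425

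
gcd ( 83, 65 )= 1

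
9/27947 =9/27947 =0.00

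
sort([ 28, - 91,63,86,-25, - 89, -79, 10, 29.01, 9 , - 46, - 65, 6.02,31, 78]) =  [- 91,  -  89, - 79, - 65,  -  46, - 25 , 6.02, 9,10, 28, 29.01, 31, 63, 78, 86 ] 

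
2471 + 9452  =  11923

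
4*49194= 196776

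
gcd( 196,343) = 49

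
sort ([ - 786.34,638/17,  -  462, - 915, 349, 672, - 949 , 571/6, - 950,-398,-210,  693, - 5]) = [  -  950, - 949, - 915, - 786.34, - 462 ,-398, - 210, - 5,638/17,571/6, 349,672,693]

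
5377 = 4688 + 689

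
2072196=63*32892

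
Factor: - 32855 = -5^1*6571^1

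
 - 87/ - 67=1  +  20/67 = 1.30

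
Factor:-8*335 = - 2680 = - 2^3*5^1 *67^1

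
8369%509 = 225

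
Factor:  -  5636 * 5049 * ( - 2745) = 2^2*3^5*5^1 *11^1*17^1*61^1*1409^1= 78112170180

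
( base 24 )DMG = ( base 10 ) 8032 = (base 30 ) 8rm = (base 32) 7R0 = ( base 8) 17540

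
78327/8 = 78327/8 = 9790.88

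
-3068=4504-7572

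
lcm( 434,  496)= 3472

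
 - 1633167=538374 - 2171541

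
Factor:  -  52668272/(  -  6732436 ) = 2^2*41^1*577^( - 1 )*2917^( - 1 )*80287^1 = 13167068/1683109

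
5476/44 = 124+5/11 = 124.45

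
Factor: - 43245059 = -11^1*13^1*17^1 * 17789^1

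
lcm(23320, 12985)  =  1142680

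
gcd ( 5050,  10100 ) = 5050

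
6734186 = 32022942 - 25288756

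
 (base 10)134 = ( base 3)11222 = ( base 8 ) 206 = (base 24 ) 5E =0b10000110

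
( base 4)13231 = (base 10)493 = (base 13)2BC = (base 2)111101101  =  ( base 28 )hh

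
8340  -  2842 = 5498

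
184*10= 1840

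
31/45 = 31/45 = 0.69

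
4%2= 0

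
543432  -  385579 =157853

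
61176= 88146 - 26970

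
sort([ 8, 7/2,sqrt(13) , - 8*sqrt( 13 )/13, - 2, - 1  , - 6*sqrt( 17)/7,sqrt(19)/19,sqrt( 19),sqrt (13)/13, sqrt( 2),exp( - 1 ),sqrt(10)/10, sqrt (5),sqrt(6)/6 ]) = [ - 6*sqrt( 17)/7, - 8*sqrt( 13) /13, - 2, - 1, sqrt(19) /19,sqrt( 13)/13,sqrt( 10) /10,exp( - 1), sqrt(6)/6,sqrt( 2 ), sqrt( 5),7/2, sqrt( 13),  sqrt( 19 ), 8]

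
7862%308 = 162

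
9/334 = 9/334= 0.03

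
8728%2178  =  16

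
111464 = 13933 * 8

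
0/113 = 0 = 0.00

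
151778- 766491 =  -614713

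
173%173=0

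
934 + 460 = 1394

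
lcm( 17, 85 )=85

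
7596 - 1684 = 5912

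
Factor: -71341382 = -2^1*7^1*1213^1*4201^1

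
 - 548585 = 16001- 564586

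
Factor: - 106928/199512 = -2^1*3^( - 2) * 17^(-1 ) *41^1 = - 82/153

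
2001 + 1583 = 3584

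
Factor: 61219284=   2^2*3^1*7^1*23^1*31687^1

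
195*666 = 129870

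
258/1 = 258= 258.00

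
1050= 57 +993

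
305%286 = 19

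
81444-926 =80518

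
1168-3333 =-2165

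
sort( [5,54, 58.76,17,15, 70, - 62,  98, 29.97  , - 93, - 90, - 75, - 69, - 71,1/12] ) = [-93 ,- 90, - 75, - 71, - 69, - 62 , 1/12,5, 15, 17,  29.97, 54 , 58.76,  70, 98]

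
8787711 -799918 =7987793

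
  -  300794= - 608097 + 307303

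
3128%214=132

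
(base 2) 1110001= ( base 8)161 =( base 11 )a3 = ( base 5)423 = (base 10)113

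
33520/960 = 34 + 11/12= 34.92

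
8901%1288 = 1173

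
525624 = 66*7964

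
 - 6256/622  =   -11+293/311 =- 10.06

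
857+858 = 1715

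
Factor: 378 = 2^1 * 3^3*7^1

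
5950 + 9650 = 15600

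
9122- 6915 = 2207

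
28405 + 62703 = 91108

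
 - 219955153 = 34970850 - 254926003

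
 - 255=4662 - 4917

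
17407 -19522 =- 2115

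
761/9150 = 761/9150 = 0.08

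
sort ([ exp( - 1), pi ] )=[exp(  -  1 ), pi]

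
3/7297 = 3/7297 = 0.00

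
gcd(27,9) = 9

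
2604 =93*28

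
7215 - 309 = 6906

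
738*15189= 11209482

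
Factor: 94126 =2^1*19^1*2477^1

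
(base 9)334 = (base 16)112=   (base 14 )158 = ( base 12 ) 1aa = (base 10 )274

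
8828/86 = 102+28/43 = 102.65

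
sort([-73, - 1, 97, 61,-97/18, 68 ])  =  [ - 73, - 97/18,-1,61, 68, 97]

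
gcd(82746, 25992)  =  18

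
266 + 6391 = 6657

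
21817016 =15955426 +5861590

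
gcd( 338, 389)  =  1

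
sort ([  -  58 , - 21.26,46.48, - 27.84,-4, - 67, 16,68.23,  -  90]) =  [ - 90, - 67, - 58,-27.84, - 21.26, - 4,16, 46.48,  68.23] 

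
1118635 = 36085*31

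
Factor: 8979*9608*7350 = 2^4*3^2 * 5^2 * 7^2*41^1*73^1*1201^1 = 634086205200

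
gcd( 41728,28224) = 64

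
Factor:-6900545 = - 5^1*127^1*10867^1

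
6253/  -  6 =-6253/6 = -1042.17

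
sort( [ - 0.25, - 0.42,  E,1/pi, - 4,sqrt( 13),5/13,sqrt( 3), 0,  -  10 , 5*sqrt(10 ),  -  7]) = [ - 10, - 7, - 4 , - 0.42, - 0.25, 0,1/pi,5/13, sqrt( 3),E, sqrt(13 ),5*  sqrt( 10)]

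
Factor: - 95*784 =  - 2^4*5^1*  7^2* 19^1=- 74480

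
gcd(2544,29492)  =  4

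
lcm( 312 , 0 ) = 0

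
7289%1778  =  177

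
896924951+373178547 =1270103498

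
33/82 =33/82= 0.40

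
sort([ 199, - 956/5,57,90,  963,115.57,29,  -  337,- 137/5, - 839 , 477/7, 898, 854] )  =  [ - 839,-337, - 956/5, - 137/5,29,  57, 477/7,90,115.57,199, 854,898, 963] 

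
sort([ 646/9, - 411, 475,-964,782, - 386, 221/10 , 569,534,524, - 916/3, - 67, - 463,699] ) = [ - 964, - 463, - 411, - 386,-916/3, - 67, 221/10,646/9,475,524, 534,569  ,  699,782]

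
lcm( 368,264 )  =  12144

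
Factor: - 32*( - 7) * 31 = 2^5 * 7^1 * 31^1 = 6944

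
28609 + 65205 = 93814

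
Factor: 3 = 3^1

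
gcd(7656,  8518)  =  2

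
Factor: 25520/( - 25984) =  - 55/56 = - 2^( - 3 )*5^1*7^ ( - 1)*11^1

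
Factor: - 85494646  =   - 2^1*89^1*457^1*1051^1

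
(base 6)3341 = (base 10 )781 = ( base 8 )1415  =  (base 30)Q1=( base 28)rp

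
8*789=6312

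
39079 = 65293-26214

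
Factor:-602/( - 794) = 301/397 = 7^1*43^1*397^( -1 )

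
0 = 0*657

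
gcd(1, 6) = 1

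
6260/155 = 1252/31  =  40.39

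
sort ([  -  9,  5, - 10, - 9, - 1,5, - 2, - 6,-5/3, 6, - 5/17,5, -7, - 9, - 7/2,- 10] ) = [ - 10  , -10,- 9, - 9, - 9,- 7, - 6, - 7/2, - 2, - 5/3,-1 , -5/17,5, 5, 5,6 ] 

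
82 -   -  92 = 174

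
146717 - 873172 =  - 726455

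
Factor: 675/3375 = 1/5 = 5^(- 1) 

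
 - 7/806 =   -  1 + 799/806 = - 0.01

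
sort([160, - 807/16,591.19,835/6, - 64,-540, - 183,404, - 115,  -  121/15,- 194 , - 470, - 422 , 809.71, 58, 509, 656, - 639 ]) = [ -639, - 540, - 470, - 422, - 194, - 183, - 115, - 64,- 807/16 , - 121/15,58 , 835/6,160,404,  509, 591.19, 656,  809.71 ] 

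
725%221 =62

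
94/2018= 47/1009= 0.05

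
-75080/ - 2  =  37540  +  0/1= 37540.00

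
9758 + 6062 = 15820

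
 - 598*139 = -83122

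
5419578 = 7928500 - 2508922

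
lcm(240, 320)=960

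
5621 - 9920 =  - 4299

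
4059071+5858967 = 9918038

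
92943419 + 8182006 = 101125425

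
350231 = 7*50033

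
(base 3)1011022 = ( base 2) 1101001101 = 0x34d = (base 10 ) 845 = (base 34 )OT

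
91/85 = 91/85 =1.07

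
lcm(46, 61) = 2806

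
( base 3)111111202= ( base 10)9848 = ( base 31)A7L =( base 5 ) 303343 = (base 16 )2678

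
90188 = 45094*2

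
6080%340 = 300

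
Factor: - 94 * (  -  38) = 3572=2^2*19^1*47^1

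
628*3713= 2331764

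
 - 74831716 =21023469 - 95855185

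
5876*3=17628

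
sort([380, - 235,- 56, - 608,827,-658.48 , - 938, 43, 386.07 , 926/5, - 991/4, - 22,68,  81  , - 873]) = [ - 938, - 873,-658.48,-608, - 991/4, - 235, - 56,-22,43, 68, 81, 926/5, 380, 386.07, 827] 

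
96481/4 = 96481/4=24120.25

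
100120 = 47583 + 52537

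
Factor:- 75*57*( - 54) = 230850 = 2^1 *3^5 * 5^2*19^1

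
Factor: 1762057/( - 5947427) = - 11^1 * 41^1*47^( - 1)*3907^1*126541^ ( - 1 ) 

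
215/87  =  2 + 41/87 = 2.47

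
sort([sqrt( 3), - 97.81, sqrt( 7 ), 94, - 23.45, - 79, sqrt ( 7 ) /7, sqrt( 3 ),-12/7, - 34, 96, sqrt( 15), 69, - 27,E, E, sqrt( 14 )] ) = [ - 97.81, - 79,-34, - 27, - 23.45, -12/7,sqrt( 7)/7, sqrt( 3),sqrt ( 3),sqrt (7),E, E, sqrt( 14),sqrt ( 15), 69, 94, 96 ] 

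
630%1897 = 630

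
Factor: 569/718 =2^ ( - 1 )*359^(  -  1)*569^1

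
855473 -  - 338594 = 1194067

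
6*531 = 3186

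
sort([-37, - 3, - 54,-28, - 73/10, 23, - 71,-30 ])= [ - 71, - 54, - 37, -30, - 28  ,- 73/10, -3,  23 ] 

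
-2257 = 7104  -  9361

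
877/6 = 877/6 = 146.17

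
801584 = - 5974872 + 6776456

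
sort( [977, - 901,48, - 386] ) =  [ - 901, - 386,48, 977] 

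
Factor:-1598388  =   - 2^2*3^1*11^1*12109^1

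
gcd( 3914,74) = 2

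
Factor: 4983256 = 2^3*409^1*1523^1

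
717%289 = 139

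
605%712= 605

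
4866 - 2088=2778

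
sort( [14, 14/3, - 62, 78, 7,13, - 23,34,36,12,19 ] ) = [-62, - 23,14/3, 7,12,  13,  14,19,34,36,78]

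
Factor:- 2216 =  - 2^3*277^1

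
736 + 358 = 1094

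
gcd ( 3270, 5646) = 6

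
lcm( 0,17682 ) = 0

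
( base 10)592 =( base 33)HV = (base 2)1001010000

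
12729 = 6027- - 6702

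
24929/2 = 24929/2 = 12464.50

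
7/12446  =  1/1778 = 0.00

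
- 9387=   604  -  9991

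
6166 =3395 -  - 2771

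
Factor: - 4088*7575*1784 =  - 55244414400 = - 2^6 * 3^1*5^2 * 7^1*73^1 *101^1*223^1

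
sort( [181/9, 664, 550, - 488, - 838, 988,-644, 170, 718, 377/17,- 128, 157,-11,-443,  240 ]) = [ - 838,  -  644, - 488, - 443,-128, - 11, 181/9, 377/17, 157,  170, 240,550,664, 718, 988 ]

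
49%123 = 49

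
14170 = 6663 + 7507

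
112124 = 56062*2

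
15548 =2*7774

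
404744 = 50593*8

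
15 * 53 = 795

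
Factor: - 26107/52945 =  - 5^( - 1)*10589^( - 1)*26107^1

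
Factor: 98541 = 3^2*10949^1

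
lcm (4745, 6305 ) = 460265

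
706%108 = 58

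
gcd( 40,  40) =40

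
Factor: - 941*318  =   - 299238 = - 2^1*3^1*53^1* 941^1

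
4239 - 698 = 3541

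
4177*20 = 83540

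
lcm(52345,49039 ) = 4658705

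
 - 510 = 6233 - 6743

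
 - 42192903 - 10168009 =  - 52360912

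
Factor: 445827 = 3^1 *148609^1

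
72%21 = 9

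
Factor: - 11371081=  - 11371081^1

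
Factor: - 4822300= -2^2 * 5^2 * 7^1*83^2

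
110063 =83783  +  26280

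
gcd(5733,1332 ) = 9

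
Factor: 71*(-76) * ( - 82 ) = 2^3 * 19^1*41^1*71^1 = 442472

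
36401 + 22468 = 58869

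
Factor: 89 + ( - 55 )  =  2^1*17^1 = 34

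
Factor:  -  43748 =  - 2^2 *10937^1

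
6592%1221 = 487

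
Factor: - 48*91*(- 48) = 209664 = 2^8 * 3^2*7^1*13^1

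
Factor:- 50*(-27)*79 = 106650 = 2^1 * 3^3*5^2*79^1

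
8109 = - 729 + 8838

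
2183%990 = 203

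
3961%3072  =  889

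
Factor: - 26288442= - 2^1*3^3*29^1  *16787^1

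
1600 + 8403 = 10003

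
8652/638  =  13 + 179/319=13.56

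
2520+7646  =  10166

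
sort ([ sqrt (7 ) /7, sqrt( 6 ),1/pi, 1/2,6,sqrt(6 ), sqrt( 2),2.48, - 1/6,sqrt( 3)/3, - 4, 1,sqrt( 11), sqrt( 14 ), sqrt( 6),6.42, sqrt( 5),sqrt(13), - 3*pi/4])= [ - 4, - 3*pi/4,-1/6,1/pi,sqrt( 7 )/7, 1/2, sqrt (3)/3, 1,sqrt(2) , sqrt(5 ), sqrt( 6), sqrt( 6 ),sqrt( 6 ),  2.48, sqrt (11),  sqrt( 13 ),sqrt(14), 6,6.42]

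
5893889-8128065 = - 2234176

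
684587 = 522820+161767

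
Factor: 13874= 2^1 * 7^1*991^1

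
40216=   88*457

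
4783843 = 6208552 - 1424709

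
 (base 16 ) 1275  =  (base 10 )4725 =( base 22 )9gh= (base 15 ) 1600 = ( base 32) 4jl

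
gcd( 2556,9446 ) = 2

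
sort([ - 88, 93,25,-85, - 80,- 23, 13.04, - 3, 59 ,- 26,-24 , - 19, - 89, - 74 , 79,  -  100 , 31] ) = [- 100, -89, - 88, - 85, - 80,-74, - 26, - 24, - 23,  -  19, - 3, 13.04,25,  31, 59, 79,93 ] 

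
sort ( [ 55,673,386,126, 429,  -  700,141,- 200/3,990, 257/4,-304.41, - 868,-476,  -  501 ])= [ - 868,-700, - 501,- 476, - 304.41,  -  200/3,55, 257/4,126,141,386,429, 673, 990 ]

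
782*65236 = 51014552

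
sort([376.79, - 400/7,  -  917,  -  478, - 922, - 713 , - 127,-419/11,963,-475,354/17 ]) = [- 922,-917,-713, -478,-475,-127,-400/7,-419/11,354/17,376.79,963]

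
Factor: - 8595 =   -  3^2*  5^1*191^1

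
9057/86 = 105+27/86  =  105.31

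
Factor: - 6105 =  - 3^1*5^1 *11^1*37^1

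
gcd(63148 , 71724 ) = 4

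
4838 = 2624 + 2214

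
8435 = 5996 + 2439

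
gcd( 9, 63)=9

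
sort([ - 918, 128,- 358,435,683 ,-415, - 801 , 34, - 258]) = [ - 918, - 801,- 415,  -  358, - 258 , 34,128, 435,  683] 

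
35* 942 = 32970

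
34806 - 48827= - 14021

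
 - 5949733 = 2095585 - 8045318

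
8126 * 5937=48244062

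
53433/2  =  26716+1/2   =  26716.50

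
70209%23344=177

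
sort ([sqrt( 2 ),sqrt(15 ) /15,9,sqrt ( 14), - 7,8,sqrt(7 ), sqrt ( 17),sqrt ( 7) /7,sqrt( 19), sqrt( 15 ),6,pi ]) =[ - 7, sqrt( 15 )/15,sqrt (7) /7,  sqrt( 2 ),sqrt( 7 ), pi , sqrt( 14 ),sqrt( 15),sqrt( 17 ),  sqrt( 19 ),6, 8, 9] 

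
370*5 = 1850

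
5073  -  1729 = 3344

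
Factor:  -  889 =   -  7^1*127^1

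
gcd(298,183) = 1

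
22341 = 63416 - 41075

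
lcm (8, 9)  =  72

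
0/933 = 0 = 0.00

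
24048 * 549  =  13202352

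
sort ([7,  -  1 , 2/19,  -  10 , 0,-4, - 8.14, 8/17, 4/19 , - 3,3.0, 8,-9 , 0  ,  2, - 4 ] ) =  [ - 10 ,  -  9, - 8.14, - 4, -4, - 3, - 1,  0,  0, 2/19, 4/19, 8/17, 2, 3.0, 7, 8 ]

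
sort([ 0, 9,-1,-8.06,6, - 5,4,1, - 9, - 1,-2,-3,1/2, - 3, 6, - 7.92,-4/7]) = [ - 9,-8.06, - 7.92, - 5,-3,  -  3,-2, - 1, - 1, - 4/7,0,1/2 , 1, 4, 6,6,9 ]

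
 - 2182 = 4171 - 6353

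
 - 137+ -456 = -593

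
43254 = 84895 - 41641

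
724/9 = 724/9=80.44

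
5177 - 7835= - 2658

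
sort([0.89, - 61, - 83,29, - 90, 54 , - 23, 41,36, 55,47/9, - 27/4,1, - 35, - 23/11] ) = [ - 90,  -  83, - 61, - 35, - 23, - 27/4, - 23/11,0.89,1, 47/9,29,36, 41,54,55]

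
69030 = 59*1170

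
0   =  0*645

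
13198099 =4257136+8940963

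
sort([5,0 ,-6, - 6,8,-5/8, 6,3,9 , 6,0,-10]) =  [ - 10,-6, -6,- 5/8,0,0  ,  3,5,6,6,8,9 ]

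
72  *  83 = 5976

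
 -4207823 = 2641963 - 6849786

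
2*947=1894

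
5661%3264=2397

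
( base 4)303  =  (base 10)51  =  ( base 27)1o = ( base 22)27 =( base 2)110011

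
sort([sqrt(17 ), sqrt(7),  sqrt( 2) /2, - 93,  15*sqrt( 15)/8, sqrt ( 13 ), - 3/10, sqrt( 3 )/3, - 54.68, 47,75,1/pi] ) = [ -93,-54.68,-3/10,1/pi, sqrt ( 3)/3,sqrt(2 ) /2, sqrt( 7 ), sqrt(13 ), sqrt(17), 15*sqrt(15 )/8 , 47, 75]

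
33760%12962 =7836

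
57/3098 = 57/3098 = 0.02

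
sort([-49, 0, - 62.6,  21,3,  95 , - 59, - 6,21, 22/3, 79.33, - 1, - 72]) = [ - 72,-62.6, - 59, - 49, - 6,- 1, 0,3,22/3,21,  21,  79.33,95]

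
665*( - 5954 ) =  - 3959410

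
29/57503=29/57503=0.00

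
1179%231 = 24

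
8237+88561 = 96798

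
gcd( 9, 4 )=1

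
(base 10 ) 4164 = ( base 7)15066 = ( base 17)e6g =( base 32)424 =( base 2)1000001000100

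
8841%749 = 602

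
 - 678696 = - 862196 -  - 183500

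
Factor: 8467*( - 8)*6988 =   -  2^5*1747^1*8467^1 = - 473339168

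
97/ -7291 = - 1  +  7194/7291 = - 0.01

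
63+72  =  135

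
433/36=433/36=12.03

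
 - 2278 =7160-9438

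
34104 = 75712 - 41608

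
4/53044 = 1/13261=0.00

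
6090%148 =22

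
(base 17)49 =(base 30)2H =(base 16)4D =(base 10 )77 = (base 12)65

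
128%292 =128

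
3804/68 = 55 + 16/17 = 55.94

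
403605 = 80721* 5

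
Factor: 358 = 2^1*179^1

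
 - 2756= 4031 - 6787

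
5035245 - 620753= 4414492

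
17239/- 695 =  - 25 +136/695 = -  24.80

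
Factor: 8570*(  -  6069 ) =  - 52011330 = - 2^1*3^1*5^1*7^1*17^2 * 857^1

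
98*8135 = 797230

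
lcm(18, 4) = 36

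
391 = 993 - 602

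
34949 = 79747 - 44798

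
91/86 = 91/86= 1.06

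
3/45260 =3/45260 = 0.00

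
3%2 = 1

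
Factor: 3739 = 3739^1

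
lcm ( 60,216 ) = 1080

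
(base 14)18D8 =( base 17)f9e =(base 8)10626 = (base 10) 4502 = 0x1196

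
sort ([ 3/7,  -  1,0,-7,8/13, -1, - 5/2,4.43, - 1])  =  [ - 7,-5/2, - 1, - 1,-1,0, 3/7, 8/13 , 4.43 ]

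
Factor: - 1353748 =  - 2^2*11^2*2797^1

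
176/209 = 16/19 = 0.84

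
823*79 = 65017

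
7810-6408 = 1402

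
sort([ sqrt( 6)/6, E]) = [ sqrt(6 )/6, E]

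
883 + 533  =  1416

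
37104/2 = 18552 = 18552.00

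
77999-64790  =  13209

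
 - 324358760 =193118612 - 517477372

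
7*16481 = 115367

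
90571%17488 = 3131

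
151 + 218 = 369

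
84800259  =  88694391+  - 3894132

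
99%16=3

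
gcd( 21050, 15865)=5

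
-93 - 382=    - 475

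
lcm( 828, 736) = 6624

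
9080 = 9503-423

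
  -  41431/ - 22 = 1883 + 5/22 = 1883.23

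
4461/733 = 6 + 63/733= 6.09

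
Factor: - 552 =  - 2^3 * 3^1*23^1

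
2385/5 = 477 = 477.00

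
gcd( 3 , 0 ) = 3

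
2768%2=0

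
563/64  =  563/64=8.80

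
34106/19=34106/19 = 1795.05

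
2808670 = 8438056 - 5629386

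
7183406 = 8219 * 874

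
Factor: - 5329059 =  - 3^1*229^1 * 7757^1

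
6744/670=3372/335 = 10.07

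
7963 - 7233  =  730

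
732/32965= 732/32965 = 0.02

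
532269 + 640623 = 1172892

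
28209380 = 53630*526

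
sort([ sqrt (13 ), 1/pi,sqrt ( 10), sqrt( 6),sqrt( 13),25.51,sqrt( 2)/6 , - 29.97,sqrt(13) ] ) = [ - 29.97,sqrt(2 )/6,  1/pi,sqrt(6 ), sqrt (10), sqrt(13), sqrt(13), sqrt ( 13),25.51]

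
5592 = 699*8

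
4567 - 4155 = 412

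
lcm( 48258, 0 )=0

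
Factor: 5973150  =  2^1*3^1*5^2*  39821^1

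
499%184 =131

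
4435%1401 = 232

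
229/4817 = 229/4817 = 0.05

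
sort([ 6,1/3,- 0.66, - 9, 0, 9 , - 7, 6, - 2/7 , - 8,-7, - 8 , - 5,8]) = [ - 9,-8,  -  8, - 7, - 7,-5, - 0.66, - 2/7, 0, 1/3, 6, 6, 8, 9]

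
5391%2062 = 1267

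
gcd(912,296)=8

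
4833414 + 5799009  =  10632423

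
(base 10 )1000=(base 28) 17K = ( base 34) te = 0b1111101000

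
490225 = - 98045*(-5 )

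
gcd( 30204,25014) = 6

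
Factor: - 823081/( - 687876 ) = 117583/98268= 2^(-2)*3^ (  -  1 ) * 19^( - 1)*31^1*431^( - 1)*3793^1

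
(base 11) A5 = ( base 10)115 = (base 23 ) 50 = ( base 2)1110011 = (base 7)223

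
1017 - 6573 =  - 5556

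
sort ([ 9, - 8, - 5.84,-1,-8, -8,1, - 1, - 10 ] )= [-10 ,-8, - 8,-8,  -  5.84, - 1, - 1 , 1, 9] 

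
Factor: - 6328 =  - 2^3*7^1*113^1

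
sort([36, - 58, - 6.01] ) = [ - 58, - 6.01,36 ] 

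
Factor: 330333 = 3^1 * 149^1 * 739^1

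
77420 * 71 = 5496820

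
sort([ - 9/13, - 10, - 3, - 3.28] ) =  [ - 10, - 3.28,-3, - 9/13]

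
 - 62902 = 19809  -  82711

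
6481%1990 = 511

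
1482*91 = 134862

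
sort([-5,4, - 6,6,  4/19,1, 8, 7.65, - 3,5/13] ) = [ -6, - 5,-3,4/19,5/13, 1,4,6 , 7.65, 8]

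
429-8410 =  - 7981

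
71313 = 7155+64158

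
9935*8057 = 80046295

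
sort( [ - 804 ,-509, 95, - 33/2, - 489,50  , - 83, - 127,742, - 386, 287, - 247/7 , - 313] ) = [- 804, - 509, - 489, - 386, - 313,  -  127, - 83, - 247/7, - 33/2, 50,95,287,742]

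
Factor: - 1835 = - 5^1*367^1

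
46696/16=5837/2 = 2918.50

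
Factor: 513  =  3^3*19^1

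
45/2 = 22 + 1/2=22.50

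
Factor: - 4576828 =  - 2^2*499^1*2293^1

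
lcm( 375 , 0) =0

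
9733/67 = 9733/67  =  145.27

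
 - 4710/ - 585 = 8 + 2/39 = 8.05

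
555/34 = 16+11/34 = 16.32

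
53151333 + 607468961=660620294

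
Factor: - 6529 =- 6529^1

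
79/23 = 3 + 10/23 = 3.43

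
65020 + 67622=132642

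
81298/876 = 40649/438 = 92.81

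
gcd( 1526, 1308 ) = 218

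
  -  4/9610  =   - 1 + 4803/4805=- 0.00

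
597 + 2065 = 2662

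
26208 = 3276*8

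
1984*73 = 144832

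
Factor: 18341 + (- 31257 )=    - 2^2*3229^1  =  -12916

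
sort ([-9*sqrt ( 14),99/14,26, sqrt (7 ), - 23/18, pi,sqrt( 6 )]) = [  -  9*sqrt (14), - 23/18,sqrt(6 ), sqrt(7),  pi, 99/14,26]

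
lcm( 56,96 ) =672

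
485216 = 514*944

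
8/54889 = 8/54889 = 0.00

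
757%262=233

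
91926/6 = 15321  =  15321.00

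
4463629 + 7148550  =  11612179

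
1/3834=1/3834 = 0.00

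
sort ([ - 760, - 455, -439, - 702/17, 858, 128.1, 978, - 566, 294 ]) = [ - 760, - 566, - 455, - 439,-702/17, 128.1, 294, 858, 978]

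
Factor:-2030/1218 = -3^(- 1 )*5^1 =- 5/3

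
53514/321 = 166 + 76/107 = 166.71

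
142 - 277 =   -  135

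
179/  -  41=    - 5 + 26/41 = -4.37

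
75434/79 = 75434/79 = 954.86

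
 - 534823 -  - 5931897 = 5397074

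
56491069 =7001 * 8069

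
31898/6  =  5316 + 1/3 = 5316.33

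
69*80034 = 5522346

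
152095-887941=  - 735846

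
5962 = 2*2981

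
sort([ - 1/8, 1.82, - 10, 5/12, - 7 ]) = [ - 10 , - 7, - 1/8, 5/12, 1.82]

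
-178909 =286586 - 465495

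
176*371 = 65296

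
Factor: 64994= 2^1 * 32497^1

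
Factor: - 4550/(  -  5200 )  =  2^( - 3 )*7^1 = 7/8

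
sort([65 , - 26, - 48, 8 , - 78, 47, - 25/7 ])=[ - 78,-48, - 26, - 25/7,8, 47, 65 ] 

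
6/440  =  3/220   =  0.01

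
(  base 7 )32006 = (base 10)7895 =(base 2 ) 1111011010111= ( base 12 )469b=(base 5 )223040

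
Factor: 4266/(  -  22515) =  -2^1*3^2*5^( - 1 )*19^ ( - 1 )=- 18/95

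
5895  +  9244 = 15139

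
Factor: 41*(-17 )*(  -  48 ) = 2^4*3^1 *17^1*41^1 =33456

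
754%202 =148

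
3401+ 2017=5418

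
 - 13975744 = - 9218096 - 4757648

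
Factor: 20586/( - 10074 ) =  - 23^( - 1 )* 47^1 = - 47/23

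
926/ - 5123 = -1 + 4197/5123 = - 0.18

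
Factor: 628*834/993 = 2^3*139^1*157^1 * 331^ ( - 1) =174584/331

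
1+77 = 78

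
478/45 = 478/45 = 10.62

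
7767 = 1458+6309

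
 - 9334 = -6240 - 3094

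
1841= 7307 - 5466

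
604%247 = 110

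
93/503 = 93/503 = 0.18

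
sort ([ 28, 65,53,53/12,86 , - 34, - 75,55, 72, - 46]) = [ - 75, - 46, - 34,53/12,28,53,55,65, 72, 86 ] 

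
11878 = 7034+4844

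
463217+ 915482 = 1378699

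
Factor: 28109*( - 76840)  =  -2159895560= - 2^3*5^1 * 17^1*113^1 * 28109^1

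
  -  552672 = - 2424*228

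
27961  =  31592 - 3631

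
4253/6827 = 4253/6827 = 0.62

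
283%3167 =283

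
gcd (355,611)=1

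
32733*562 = 18395946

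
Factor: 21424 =2^4*13^1*103^1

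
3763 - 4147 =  - 384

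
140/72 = 1+17/18 = 1.94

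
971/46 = 21 + 5/46 = 21.11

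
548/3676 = 137/919  =  0.15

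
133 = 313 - 180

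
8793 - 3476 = 5317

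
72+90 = 162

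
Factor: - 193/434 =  - 2^( -1)*7^(-1)*31^( - 1 )*193^1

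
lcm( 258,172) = 516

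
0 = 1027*0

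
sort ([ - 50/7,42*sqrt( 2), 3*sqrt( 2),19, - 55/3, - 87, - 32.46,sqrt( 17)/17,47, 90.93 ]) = [-87, - 32.46, - 55/3,  -  50/7,  sqrt( 17 )/17,3*sqrt( 2 ), 19,47,  42*sqrt(2) , 90.93]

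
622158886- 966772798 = -344613912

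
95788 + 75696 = 171484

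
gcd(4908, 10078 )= 2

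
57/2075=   57/2075 = 0.03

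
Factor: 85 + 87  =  2^2*43^1 = 172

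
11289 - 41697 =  - 30408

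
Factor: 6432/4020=2^3*5^(-1) = 8/5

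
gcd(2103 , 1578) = 3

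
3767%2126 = 1641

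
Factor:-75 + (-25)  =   - 100 = - 2^2*5^2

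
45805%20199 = 5407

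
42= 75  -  33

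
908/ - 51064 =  -227/12766=- 0.02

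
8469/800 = 10  +  469/800 = 10.59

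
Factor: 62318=2^1*31159^1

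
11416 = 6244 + 5172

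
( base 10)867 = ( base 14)45D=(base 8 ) 1543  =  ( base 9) 1163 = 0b1101100011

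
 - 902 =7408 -8310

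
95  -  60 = 35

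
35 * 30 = 1050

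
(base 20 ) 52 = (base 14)74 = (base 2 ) 1100110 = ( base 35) 2W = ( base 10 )102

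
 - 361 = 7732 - 8093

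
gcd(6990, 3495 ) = 3495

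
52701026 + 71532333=124233359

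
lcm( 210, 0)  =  0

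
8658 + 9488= 18146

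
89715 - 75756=13959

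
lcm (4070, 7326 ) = 36630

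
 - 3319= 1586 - 4905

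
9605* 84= 806820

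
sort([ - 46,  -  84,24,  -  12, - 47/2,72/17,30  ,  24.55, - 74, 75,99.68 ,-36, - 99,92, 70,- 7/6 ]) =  [ -99, - 84,  -  74,  -  46, - 36, - 47/2, - 12,-7/6,72/17  ,  24, 24.55, 30 , 70,75,92,99.68 ]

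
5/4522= 5/4522= 0.00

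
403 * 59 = 23777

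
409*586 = 239674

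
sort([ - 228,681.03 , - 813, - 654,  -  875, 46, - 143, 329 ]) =[ - 875, - 813,  -  654, - 228,-143 , 46  ,  329,681.03]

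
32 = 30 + 2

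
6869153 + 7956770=14825923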